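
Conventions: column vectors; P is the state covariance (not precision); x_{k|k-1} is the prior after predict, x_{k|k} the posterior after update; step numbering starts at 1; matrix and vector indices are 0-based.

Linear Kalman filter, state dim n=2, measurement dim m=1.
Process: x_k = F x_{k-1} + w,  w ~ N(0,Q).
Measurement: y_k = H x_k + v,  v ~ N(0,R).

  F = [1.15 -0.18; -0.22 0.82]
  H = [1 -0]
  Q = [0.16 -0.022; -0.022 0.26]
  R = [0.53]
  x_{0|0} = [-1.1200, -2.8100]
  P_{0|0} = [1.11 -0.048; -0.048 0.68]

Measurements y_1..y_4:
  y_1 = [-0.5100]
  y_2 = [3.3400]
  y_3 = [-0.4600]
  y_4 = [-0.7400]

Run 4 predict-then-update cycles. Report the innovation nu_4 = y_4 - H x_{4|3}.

innov = [-2.0731]

step 1: x^-=[-0.7822, -2.0578]  P^-=[1.6699 -0.4504; -0.4504 0.7883]  S=[2.1999]  K=[0.7591; -0.2047]  nu=[0.2722]  x^+=[-0.5756, -2.1135]  P^+=[0.4023 -0.1085; -0.1085 0.6961]
step 2: x^-=[-0.2815, -1.6065]  P^-=[0.7595 -0.3331; -0.3331 0.7867]  S=[1.2895]  K=[0.5890; -0.2583]  nu=[3.6215]  x^+=[1.8516, -2.5420]  P^+=[0.3122 -0.1369; -0.1369 0.7006]
step 3: x^-=[2.5869, -2.4918]  P^-=[0.6522 -0.3389; -0.3389 0.7956]  S=[1.1822]  K=[0.5517; -0.2867]  nu=[-3.0469]  x^+=[0.9059, -1.6183]  P^+=[0.2924 -0.1519; -0.1519 0.6984]
step 4: x^-=[1.3331, -1.5263]  P^-=[0.6322 -0.3484; -0.3484 0.7986]  S=[1.1622]  K=[0.5440; -0.2997]  nu=[-2.0731]  x^+=[0.2054, -0.9049]  P^+=[0.2883 -0.1589; -0.1589 0.6942]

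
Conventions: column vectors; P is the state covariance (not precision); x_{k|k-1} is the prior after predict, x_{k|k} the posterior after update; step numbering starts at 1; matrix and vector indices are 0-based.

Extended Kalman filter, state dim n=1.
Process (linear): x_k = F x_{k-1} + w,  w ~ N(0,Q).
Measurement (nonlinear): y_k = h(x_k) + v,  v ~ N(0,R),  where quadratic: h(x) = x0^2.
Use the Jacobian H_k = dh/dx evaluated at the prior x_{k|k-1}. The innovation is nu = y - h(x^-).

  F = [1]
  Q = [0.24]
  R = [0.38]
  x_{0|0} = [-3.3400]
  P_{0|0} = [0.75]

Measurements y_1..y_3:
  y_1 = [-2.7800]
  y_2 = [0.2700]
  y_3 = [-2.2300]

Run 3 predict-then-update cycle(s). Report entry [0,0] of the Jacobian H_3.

H_jac[0,0] = -1.6865

step 1: x^-=[-3.3400]  P^-=[0.9900]  H_jac=[-6.6800]  S=[44.5562]  K=[-0.1484]  nu=[-13.9356]  x^+=[-1.2716]  P^+=[0.0084]
step 2: x^-=[-1.2716]  P^-=[0.2484]  H_jac=[-2.5432]  S=[1.9870]  K=[-0.3180]  nu=[-1.3470]  x^+=[-0.8433]  P^+=[0.0475]
step 3: x^-=[-0.8433]  P^-=[0.2875]  H_jac=[-1.6865]  S=[1.1978]  K=[-0.4048]  nu=[-2.9411]  x^+=[0.3474]  P^+=[0.0912]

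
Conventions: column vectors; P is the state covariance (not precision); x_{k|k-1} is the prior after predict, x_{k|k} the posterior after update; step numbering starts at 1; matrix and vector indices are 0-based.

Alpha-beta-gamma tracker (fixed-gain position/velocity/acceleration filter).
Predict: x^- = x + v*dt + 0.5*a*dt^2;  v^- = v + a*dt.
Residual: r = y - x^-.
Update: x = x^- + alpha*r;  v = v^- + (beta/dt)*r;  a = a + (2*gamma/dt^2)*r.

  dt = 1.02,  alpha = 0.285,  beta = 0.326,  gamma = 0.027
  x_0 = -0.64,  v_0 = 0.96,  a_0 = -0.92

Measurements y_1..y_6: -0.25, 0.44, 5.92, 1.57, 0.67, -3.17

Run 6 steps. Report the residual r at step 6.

step 1: x_pred=-0.1394  r=-0.1106  x^+=-0.1709  v^+=-0.0138  a^+=-0.9257
step 2: x_pred=-0.6665  r=1.1065  x^+=-0.3512  v^+=-0.6044  a^+=-0.8683
step 3: x_pred=-1.4193  r=7.3393  x^+=0.6724  v^+=0.8557  a^+=-0.4874
step 4: x_pred=1.2916  r=0.2784  x^+=1.3710  v^+=0.4475  a^+=-0.4729
step 5: x_pred=1.5814  r=-0.9114  x^+=1.3217  v^+=-0.3262  a^+=-0.5202
step 6: x_pred=0.7183  r=-3.8883  x^+=-0.3898  v^+=-2.0996  a^+=-0.7221

resid = -3.8883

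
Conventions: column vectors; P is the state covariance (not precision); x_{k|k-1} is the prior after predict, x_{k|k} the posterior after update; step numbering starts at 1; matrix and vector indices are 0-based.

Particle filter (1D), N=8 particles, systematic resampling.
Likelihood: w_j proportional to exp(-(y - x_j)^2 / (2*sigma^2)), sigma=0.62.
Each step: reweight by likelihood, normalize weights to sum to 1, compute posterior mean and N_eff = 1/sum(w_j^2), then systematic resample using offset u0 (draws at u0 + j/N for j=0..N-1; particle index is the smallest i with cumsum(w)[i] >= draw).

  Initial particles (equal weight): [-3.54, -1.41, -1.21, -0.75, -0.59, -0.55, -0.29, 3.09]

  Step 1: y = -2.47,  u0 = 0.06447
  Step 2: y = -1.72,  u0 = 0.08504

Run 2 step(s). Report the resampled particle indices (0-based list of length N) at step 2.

step 1: w=[0.3603, 0.3704, 0.2026, 0.0341, 0.0161, 0.0132, 0.0033, 0.0000]  mean=-2.0862  Neff=3.2290  idx=[0, 0, 0, 1, 1, 1, 2, 3]
step 2: w=[0.0036, 0.0036, 0.0036, 0.2388, 0.2388, 0.2388, 0.1930, 0.0796]  mean=-1.3421  Neff=4.6567  idx=[3, 3, 4, 4, 5, 5, 6, 7]

resampled_idx = [3, 3, 4, 4, 5, 5, 6, 7]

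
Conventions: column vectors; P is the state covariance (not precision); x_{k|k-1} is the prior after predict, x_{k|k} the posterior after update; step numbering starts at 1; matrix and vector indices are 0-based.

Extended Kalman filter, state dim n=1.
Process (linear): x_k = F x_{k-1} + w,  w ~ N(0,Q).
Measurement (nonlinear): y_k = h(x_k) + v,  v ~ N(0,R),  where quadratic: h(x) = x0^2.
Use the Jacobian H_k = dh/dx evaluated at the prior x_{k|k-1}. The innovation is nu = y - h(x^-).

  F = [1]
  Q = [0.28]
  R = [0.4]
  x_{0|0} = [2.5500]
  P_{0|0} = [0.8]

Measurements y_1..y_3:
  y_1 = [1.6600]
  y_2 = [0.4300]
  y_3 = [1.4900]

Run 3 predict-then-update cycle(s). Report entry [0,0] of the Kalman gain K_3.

step 1: x^-=[2.5500]  P^-=[1.0800]  H_jac=[5.1000]  S=[28.4908]  K=[0.1933]  nu=[-4.8425]  x^+=[1.6138]  P^+=[0.0152]
step 2: x^-=[1.6138]  P^-=[0.2952]  H_jac=[3.2276]  S=[3.4749]  K=[0.2742]  nu=[-2.1744]  x^+=[1.0177]  P^+=[0.0340]
step 3: x^-=[1.0177]  P^-=[0.3140]  H_jac=[2.0354]  S=[1.7007]  K=[0.3758]  nu=[0.4543]  x^+=[1.1884]  P^+=[0.0738]

K[0,0] = 0.3758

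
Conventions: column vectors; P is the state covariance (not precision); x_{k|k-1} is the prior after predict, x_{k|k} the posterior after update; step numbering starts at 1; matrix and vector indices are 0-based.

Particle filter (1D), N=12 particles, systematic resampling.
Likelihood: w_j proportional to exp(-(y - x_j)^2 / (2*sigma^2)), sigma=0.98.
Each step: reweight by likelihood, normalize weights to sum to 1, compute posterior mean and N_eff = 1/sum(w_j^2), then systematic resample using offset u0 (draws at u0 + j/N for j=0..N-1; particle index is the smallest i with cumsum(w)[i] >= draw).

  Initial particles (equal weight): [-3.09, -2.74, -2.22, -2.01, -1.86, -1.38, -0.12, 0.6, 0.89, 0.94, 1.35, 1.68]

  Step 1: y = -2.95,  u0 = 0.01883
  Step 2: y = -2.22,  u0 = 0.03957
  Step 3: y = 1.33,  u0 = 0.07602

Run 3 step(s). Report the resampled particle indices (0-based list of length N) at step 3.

step 1: w=[0.2363, 0.2333, 0.1808, 0.1507, 0.1286, 0.0661, 0.0037, 0.0003, 0.0001, 0.0001, 0.0000, 0.0000]  mean=-2.4039  Neff=5.3604  idx=[0, 0, 0, 1, 1, 1, 2, 2, 3, 3, 4, 5]
step 2: w=[0.0660, 0.0660, 0.0660, 0.0851, 0.0851, 0.0851, 0.0979, 0.0979, 0.0957, 0.0957, 0.0915, 0.0678]  mean=-2.3949  Neff=11.7260  idx=[0, 1, 3, 4, 5, 6, 6, 7, 8, 9, 10, 11]
step 3: w=[0.0010, 0.0010, 0.0048, 0.0048, 0.0048, 0.0375, 0.0375, 0.0375, 0.0796, 0.0796, 0.1326, 0.5793]  mean=-1.6614  Neff=2.7016  idx=[6, 8, 9, 10, 10, 11, 11, 11, 11, 11, 11, 11]

resampled_idx = [6, 8, 9, 10, 10, 11, 11, 11, 11, 11, 11, 11]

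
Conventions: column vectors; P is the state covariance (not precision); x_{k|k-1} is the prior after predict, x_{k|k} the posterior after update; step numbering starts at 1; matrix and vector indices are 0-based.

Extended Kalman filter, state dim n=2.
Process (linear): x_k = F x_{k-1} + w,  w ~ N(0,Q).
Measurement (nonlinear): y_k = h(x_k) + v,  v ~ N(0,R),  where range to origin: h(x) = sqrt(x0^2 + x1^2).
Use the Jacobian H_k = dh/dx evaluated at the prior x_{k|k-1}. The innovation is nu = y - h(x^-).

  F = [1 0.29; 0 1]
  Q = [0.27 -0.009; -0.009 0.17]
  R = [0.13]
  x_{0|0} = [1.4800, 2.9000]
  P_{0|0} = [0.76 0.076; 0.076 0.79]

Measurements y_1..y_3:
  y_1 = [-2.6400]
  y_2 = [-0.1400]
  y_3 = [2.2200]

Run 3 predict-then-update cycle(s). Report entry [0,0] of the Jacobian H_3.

H_jac[0,0] = -0.3115

step 1: x^-=[2.3210, 2.9000]  P^-=[1.1405 0.2961; 0.2961 0.9600]  H_jac=[0.6249 0.7807]  S=[1.4494]  K=[0.6512; 0.6448]  nu=[-6.3544]  x^+=[-1.8170, -1.1972]  P^+=[0.5259 -0.3125; -0.3125 0.3574]
step 2: x^-=[-2.1642, -1.1972]  P^-=[0.6447 -0.2178; -0.2178 0.5274]  H_jac=[-0.8750 -0.4841]  S=[0.5627]  K=[-0.8152; -0.1150]  nu=[-2.6132]  x^+=[-0.0339, -0.8966]  P^+=[0.2708 -0.2706; -0.2706 0.5200]
step 3: x^-=[-0.2939, -0.8966]  P^-=[0.4276 -0.1288; -0.1288 0.6900]  H_jac=[-0.3115 -0.9502]  S=[0.7183]  K=[-0.0151; -0.8570]  nu=[1.2764]  x^+=[-0.3132, -1.9905]  P^+=[0.4274 -0.1381; -0.1381 0.1625]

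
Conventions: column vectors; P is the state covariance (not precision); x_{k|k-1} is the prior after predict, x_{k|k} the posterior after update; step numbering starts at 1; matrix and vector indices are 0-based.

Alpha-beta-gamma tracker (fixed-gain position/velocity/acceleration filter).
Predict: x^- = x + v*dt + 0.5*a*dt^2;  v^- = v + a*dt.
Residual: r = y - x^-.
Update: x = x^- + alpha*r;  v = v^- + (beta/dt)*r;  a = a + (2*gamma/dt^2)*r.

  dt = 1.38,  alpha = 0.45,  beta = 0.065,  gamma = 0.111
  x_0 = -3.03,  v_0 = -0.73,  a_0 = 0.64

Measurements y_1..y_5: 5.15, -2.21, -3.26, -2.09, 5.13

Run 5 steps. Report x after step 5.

x_post = 5.8274

step 1: x_pred=-3.4280  r=8.5780  x^+=0.4321  v^+=0.5572  a^+=1.6400
step 2: x_pred=2.7627  r=-4.9727  x^+=0.5250  v^+=2.5862  a^+=1.0603
step 3: x_pred=5.1035  r=-8.3635  x^+=1.3399  v^+=3.6554  a^+=0.0853
step 4: x_pred=6.4656  r=-8.5556  x^+=2.6156  v^+=3.3702  a^+=-0.9120
step 5: x_pred=6.3980  r=-1.2680  x^+=5.8274  v^+=2.0519  a^+=-1.0598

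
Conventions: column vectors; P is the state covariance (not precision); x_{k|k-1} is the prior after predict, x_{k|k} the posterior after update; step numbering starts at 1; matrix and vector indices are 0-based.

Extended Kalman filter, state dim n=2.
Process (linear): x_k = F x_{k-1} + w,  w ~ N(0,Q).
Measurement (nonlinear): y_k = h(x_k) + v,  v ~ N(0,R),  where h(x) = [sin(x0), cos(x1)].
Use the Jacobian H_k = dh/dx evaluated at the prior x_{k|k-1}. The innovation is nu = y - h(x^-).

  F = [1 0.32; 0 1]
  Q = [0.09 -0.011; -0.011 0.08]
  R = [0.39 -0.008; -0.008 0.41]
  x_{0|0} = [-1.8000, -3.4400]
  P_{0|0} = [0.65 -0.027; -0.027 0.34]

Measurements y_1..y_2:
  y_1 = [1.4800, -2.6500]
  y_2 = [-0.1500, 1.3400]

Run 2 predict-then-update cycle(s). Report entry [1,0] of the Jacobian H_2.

H_jac[1,0] = 0.0000

step 1: x^-=[-2.9008, -3.4400]  P^-=[0.7575 0.0708; 0.0708 0.4200]  H_jac=[-0.9711 0.0000; 0.0000 -0.2940]  S=[1.1045 0.0122; 0.0122 0.4463]  K=[-0.6658 -0.0284; -0.0592 -0.2751]  nu=[1.7185, -1.6942]  x^+=[-3.9968, -3.0758]  P^+=[0.2671 0.0215; 0.0215 0.3820]
step 2: x^-=[-4.9810, -3.0758]  P^-=[0.4100 0.1327; 0.1327 0.4620]  H_jac=[0.2654 0.0000; 0.0000 0.0658]  S=[0.4189 -0.0057; -0.0057 0.4120]  K=[0.2601 0.0248; 0.0851 0.0749]  nu=[-1.1141, 2.3378]  x^+=[-5.2129, -2.9954]  P^+=[0.3815 0.1228; 0.1228 0.4567]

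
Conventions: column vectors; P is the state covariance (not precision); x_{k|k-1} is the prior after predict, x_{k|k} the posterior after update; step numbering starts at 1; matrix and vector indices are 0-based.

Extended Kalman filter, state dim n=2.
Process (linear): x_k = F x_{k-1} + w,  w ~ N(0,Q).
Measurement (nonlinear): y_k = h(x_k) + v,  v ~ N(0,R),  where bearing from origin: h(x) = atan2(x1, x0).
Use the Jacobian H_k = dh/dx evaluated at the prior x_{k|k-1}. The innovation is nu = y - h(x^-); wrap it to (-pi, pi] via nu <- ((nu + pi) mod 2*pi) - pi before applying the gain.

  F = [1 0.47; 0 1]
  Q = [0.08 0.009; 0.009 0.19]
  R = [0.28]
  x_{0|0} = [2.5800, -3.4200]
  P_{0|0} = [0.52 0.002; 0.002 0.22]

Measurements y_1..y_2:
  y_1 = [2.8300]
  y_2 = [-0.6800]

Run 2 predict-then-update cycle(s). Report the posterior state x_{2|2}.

x_post = [-1.4250, -3.8543]

step 1: x^-=[0.9726, -3.4200]  P^-=[0.6505 0.1144; 0.1144 0.4100]  H_jac=[0.2705 0.0769]  S=[0.3348]  K=[0.5519; 0.1867]  nu=[-2.1595]  x^+=[-0.2192, -3.8231]  P^+=[0.5485 0.0799; 0.0799 0.3983]
step 2: x^-=[-2.0160, -3.8231]  P^-=[0.7916 0.2761; 0.2761 0.5883]  H_jac=[0.2047 -0.1079]  S=[0.3078]  K=[0.4295; -0.0227]  nu=[1.3761]  x^+=[-1.4250, -3.8543]  P^+=[0.7348 0.2791; 0.2791 0.5882]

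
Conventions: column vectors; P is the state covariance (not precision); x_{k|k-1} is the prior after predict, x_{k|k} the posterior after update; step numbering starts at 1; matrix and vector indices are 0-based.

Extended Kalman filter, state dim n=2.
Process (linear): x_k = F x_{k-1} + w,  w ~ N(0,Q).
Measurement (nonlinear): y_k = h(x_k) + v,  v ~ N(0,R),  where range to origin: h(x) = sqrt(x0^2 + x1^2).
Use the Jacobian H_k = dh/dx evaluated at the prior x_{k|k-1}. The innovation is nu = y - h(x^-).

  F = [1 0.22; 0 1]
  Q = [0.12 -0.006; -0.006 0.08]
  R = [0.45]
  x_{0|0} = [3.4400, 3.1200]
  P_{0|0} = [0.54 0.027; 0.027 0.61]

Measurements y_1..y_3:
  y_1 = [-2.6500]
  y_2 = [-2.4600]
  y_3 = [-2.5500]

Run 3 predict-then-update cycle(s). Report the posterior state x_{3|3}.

x_post = [0.0302, -0.4286]

step 1: x^-=[4.1264, 3.1200]  P^-=[0.7014 0.1552; 0.1552 0.6900]  H_jac=[0.7977 0.6031]  S=[1.2966]  K=[0.5037; 0.4164]  nu=[-7.8232]  x^+=[0.1859, -0.1378]  P^+=[0.3724 -0.1168; -0.1168 0.4651]
step 2: x^-=[0.1556, -0.1378]  P^-=[0.4636 -0.0204; -0.0204 0.5451]  H_jac=[0.7485 -0.6632]  S=[0.9697]  K=[0.3718; -0.3886]  nu=[-2.6679]  x^+=[-0.8363, 0.8988]  P^+=[0.3295 0.1197; 0.1197 0.3987]
step 3: x^-=[-0.6386, 0.8988]  P^-=[0.5215 0.2014; 0.2014 0.4787]  H_jac=[-0.5792 0.8152]  S=[0.7529]  K=[-0.1831; 0.3634]  nu=[-3.6525]  x^+=[0.0302, -0.4286]  P^+=[0.4962 0.2515; 0.2515 0.3793]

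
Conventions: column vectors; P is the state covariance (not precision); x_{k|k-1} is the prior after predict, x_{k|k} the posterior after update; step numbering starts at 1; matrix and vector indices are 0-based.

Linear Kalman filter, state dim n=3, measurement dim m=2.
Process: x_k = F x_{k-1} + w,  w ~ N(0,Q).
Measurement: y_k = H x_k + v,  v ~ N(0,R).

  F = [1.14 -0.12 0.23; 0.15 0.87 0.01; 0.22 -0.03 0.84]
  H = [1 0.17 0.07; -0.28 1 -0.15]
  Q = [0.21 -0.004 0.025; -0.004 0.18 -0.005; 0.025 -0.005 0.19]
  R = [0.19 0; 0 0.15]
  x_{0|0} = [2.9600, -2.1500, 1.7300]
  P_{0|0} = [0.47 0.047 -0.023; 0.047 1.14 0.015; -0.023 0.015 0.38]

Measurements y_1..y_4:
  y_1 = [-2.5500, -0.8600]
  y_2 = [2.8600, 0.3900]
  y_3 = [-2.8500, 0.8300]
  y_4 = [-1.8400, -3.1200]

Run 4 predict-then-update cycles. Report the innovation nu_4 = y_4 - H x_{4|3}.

innov = [-0.1373, -3.6476]

step 1: x^-=[4.0303, -1.4092, 2.1689]  P^-=[0.8316 0.0059 0.1927; 0.0059 1.0659 0.0007; 0.1927 0.0007 0.4720]  S=[1.0837 -0.0836; -0.0836 1.3044]  K=[0.7694 -0.1468; 0.2368 0.8310; 0.2021 -0.0821]  nu=[-6.4926, 2.0030]  x^+=[-1.2591, -1.2823, 0.6921]  P^+=[0.1431 0.0181 0.0007; 0.0181 0.1373 0.0503; 0.0007 0.0503 0.4162]
step 2: x^-=[-1.1223, -1.2976, 0.3428]  P^-=[0.4125 0.0348 0.1360; 0.0348 0.2928 0.0399; 0.1360 0.0399 0.4882]  S=[0.6452 -0.0590; -0.0590 0.4661]  K=[0.6510 -0.1345; 0.1920 0.6187; 0.2633 -0.1199]  nu=[4.1789, 1.4247]  x^+=[1.4065, 0.3863, 1.2721]  P^+=[0.1203 0.0152 0.0112; 0.0152 0.1046 0.0501; 0.0112 0.0501 0.4330]
step 3: x^-=[1.8496, 0.5598, 1.3664]  P^-=[0.3897 0.0319 0.1442; 0.0319 0.2668 0.0407; 0.1442 0.0407 0.5029]  S=[0.6219 -0.0613; -0.0613 0.4407]  K=[0.6383 -0.1355; 0.1877 0.5974; 0.2867 -0.1304]  nu=[-4.8905, 0.9931]  x^+=[-1.4063, 0.2350, -0.1654]  P^+=[0.1177 0.0149 0.0151; 0.0149 0.1014 0.0506; 0.0151 0.0506 0.4397]
step 4: x^-=[-1.6695, -0.0082, -0.4553]  P^-=[0.3887 0.0318 0.1487; 0.0318 0.2642 0.0416; 0.1487 0.0416 0.5089]  S=[0.6215 -0.0623; -0.0623 0.4383]  K=[0.6373 -0.1360; 0.1878 0.5949; 0.2947 -0.1323]  nu=[-0.1373, -3.6476]  x^+=[-1.2609, -2.2040, -0.0134]  P^+=[0.1174 0.0149 0.0163; 0.0149 0.1011 0.0511; 0.0163 0.0511 0.4424]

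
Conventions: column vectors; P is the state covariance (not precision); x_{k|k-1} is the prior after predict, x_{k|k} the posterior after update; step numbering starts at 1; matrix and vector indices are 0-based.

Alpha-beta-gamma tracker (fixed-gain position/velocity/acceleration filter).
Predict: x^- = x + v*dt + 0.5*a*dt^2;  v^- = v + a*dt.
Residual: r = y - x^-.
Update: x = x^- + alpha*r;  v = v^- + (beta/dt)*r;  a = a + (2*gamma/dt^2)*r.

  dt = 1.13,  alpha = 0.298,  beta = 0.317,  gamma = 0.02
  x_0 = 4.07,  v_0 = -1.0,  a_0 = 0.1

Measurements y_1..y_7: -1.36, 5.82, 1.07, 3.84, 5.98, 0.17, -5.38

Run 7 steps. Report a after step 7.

step 1: x_pred=3.0038  r=-4.3638  x^+=1.7034  v^+=-2.1112  a^+=-0.0367
step 2: x_pred=-0.7057  r=6.5257  x^+=1.2390  v^+=-0.3220  a^+=0.1677
step 3: x_pred=0.9822  r=0.0878  x^+=1.0084  v^+=-0.1079  a^+=0.1705
step 4: x_pred=0.9953  r=2.8447  x^+=1.8430  v^+=0.8828  a^+=0.2596
step 5: x_pred=3.0063  r=2.9737  x^+=3.8925  v^+=2.0103  a^+=0.3527
step 6: x_pred=6.3894  r=-6.2194  x^+=4.5360  v^+=0.6642  a^+=0.1579
step 7: x_pred=5.3874  r=-10.7674  x^+=2.1787  v^+=-2.1779  a^+=-0.1794

a_post = -0.1794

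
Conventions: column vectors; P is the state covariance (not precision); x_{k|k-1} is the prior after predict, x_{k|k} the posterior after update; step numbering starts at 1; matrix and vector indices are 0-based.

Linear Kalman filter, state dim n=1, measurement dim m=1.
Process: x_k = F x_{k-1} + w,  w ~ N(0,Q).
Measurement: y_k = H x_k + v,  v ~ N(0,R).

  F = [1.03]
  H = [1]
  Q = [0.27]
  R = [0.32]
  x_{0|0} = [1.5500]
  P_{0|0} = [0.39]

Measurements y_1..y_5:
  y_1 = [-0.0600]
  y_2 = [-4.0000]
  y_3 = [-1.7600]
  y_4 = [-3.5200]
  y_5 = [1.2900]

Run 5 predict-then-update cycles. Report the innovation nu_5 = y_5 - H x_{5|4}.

innov = [4.3026]

step 1: x^-=[1.5965]  P^-=[0.6838]  S=[1.0038]  K=[0.6812]  nu=[-1.6565]  x^+=[0.4681]  P^+=[0.2180]
step 2: x^-=[0.4821]  P^-=[0.5013]  S=[0.8213]  K=[0.6104]  nu=[-4.4821]  x^+=[-2.2536]  P^+=[0.1953]
step 3: x^-=[-2.3212]  P^-=[0.4772]  S=[0.7972]  K=[0.5986]  nu=[0.5612]  x^+=[-1.9852]  P^+=[0.1916]
step 4: x^-=[-2.0448]  P^-=[0.4732]  S=[0.7932]  K=[0.5966]  nu=[-1.4752]  x^+=[-2.9249]  P^+=[0.1909]
step 5: x^-=[-3.0126]  P^-=[0.4725]  S=[0.7925]  K=[0.5962]  nu=[4.3026]  x^+=[-0.4473]  P^+=[0.1908]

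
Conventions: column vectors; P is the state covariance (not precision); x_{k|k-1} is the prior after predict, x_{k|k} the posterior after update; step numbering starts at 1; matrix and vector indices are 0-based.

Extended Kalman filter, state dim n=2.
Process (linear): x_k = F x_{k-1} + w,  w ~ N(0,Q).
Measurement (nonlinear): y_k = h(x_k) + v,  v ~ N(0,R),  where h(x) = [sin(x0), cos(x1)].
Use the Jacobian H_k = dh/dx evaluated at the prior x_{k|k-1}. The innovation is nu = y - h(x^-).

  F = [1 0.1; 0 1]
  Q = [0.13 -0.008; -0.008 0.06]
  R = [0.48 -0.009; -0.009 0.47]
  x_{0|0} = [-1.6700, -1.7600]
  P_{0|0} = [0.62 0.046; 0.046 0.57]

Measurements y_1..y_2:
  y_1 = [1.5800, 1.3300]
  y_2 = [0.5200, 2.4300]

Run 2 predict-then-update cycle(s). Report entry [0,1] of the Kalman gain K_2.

K[0,1] = 0.0188

step 1: x^-=[-1.8460, -1.7600]  P^-=[0.7649 0.0950; 0.0950 0.6300]  H_jac=[-0.2717 0.0000; 0.0000 0.9822]  S=[0.5365 -0.0344; -0.0344 1.0777]  K=[-0.3827 0.0744; -0.0114 0.5738]  nu=[2.5424, 1.5181]  x^+=[-2.7060, -0.9179]  P^+=[0.6784 0.0391; 0.0391 0.2747]
step 2: x^-=[-2.7978, -0.9179]  P^-=[0.8190 0.0586; 0.0586 0.3347]  H_jac=[-0.9415 0.0000; 0.0000 0.7943]  S=[1.2059 -0.0528; -0.0528 0.6812]  K=[-0.6386 0.0188; -0.0287 0.3880]  nu=[0.8571, 1.8225]  x^+=[-3.3108, -0.2353]  P^+=[0.3257 0.0184; 0.0184 0.2299]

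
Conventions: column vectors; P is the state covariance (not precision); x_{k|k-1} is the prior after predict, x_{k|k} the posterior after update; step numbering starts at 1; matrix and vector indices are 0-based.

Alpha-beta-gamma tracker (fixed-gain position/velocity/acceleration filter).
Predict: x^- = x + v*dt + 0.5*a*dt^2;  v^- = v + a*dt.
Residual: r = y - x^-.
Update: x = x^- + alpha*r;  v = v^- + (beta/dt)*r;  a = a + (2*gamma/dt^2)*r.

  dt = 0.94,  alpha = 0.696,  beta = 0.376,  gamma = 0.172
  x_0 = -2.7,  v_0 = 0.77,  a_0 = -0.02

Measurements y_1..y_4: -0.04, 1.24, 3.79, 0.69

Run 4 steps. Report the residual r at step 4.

resid = -6.2891

step 1: x_pred=-1.9850  r=1.9450  x^+=-0.6313  v^+=1.5292  a^+=0.7372
step 2: x_pred=1.1319  r=0.1081  x^+=1.2071  v^+=2.2655  a^+=0.7793
step 3: x_pred=3.6810  r=0.1090  x^+=3.7569  v^+=3.0416  a^+=0.8218
step 4: x_pred=6.9791  r=-6.2891  x^+=2.6019  v^+=1.2985  a^+=-1.6267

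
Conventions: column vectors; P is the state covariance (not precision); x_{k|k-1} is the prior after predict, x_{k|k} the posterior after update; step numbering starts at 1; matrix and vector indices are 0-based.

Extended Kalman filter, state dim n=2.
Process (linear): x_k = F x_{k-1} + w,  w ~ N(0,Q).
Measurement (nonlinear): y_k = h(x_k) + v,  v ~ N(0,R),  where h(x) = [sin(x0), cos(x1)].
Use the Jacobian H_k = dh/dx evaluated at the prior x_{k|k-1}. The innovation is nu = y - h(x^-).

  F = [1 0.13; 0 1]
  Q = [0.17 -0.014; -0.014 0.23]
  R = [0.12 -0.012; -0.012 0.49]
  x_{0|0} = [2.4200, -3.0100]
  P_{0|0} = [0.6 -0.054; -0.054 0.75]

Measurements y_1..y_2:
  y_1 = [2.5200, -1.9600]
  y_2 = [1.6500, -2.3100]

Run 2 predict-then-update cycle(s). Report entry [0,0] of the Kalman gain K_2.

step 1: x^-=[2.0287, -3.0100]  P^-=[0.7686 0.0295; 0.0295 0.9800]  H_jac=[-0.4421 0.0000; 0.0000 0.1312]  S=[0.2702 -0.0137; -0.0137 0.5069]  K=[-1.2588 -0.0264; -0.0354 0.2527]  nu=[1.6230, -0.9686]  x^+=[0.0112, -3.3123]  P^+=[0.3410 0.0165; 0.0165 0.9470]
step 2: x^-=[-0.4194, -3.3123]  P^-=[0.5313 0.1256; 0.1256 1.1770]  H_jac=[0.9133 0.0000; 0.0000 -0.1699]  S=[0.5632 -0.0315; -0.0315 0.5240]  K=[0.8622 0.0111; 0.1830 -0.3707]  nu=[2.0572, -1.3245]  x^+=[1.3397, -2.4450]  P^+=[0.1131 0.0289; 0.0289 1.0819]

K[0,0] = 0.8622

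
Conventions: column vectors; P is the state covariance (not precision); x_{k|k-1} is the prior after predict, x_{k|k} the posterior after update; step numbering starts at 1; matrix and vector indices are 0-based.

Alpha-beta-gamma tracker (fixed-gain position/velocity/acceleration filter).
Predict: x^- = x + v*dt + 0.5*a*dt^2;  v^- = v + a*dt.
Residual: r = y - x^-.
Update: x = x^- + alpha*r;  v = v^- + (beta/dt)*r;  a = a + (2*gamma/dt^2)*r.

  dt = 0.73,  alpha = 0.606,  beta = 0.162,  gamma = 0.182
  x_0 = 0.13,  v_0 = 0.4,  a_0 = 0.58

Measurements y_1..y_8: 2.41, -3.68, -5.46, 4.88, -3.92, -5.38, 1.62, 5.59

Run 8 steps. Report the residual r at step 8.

resid = 5.8886

step 1: x_pred=0.5765  r=1.8335  x^+=1.6876  v^+=1.2303  a^+=1.8324
step 2: x_pred=3.0740  r=-6.7540  x^+=-1.0189  v^+=1.0691  a^+=-2.7810
step 3: x_pred=-0.9795  r=-4.4805  x^+=-3.6947  v^+=-1.9553  a^+=-5.8414
step 4: x_pred=-6.6785  r=11.5585  x^+=0.3259  v^+=-3.6545  a^+=2.0537
step 5: x_pred=-1.7946  r=-2.1254  x^+=-3.0826  v^+=-2.6270  a^+=0.6020
step 6: x_pred=-4.8399  r=-0.5401  x^+=-5.1672  v^+=-2.3074  a^+=0.2330
step 7: x_pred=-6.7895  r=8.4095  x^+=-1.6933  v^+=-0.2710  a^+=5.9772
step 8: x_pred=-0.2986  r=5.8886  x^+=3.2699  v^+=5.3991  a^+=9.9994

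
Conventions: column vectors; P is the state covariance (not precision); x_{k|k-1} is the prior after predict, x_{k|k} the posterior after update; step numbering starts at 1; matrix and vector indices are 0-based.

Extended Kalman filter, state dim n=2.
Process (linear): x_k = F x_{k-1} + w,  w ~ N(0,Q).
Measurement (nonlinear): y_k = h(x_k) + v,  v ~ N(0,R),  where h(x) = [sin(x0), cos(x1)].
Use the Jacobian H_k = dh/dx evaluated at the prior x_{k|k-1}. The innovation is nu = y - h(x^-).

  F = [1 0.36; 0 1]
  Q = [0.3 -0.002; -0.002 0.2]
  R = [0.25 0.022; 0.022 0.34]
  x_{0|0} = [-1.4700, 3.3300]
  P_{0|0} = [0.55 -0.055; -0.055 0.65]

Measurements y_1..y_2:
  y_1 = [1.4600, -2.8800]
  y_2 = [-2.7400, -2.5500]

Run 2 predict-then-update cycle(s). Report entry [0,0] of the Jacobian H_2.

step 1: x^-=[-0.2712, 3.3300]  P^-=[0.8946 0.1770; 0.1770 0.8500]  H_jac=[0.9635 0.0000; 0.0000 0.1873]  S=[1.0804 0.0539; 0.0539 0.3698]  K=[0.7991 -0.0269; 0.1373 0.4105]  nu=[1.7279, -1.8977]  x^+=[1.1607, 2.7884]  P^+=[0.2067 0.0450; 0.0450 0.7612]
step 2: x^-=[2.1645, 2.7884]  P^-=[0.6378 0.3171; 0.3171 0.9612]  H_jac=[-0.5594 0.0000; 0.0000 -0.3459]  S=[0.4496 0.0833; 0.0833 0.4550]  K=[-0.7752 -0.0990; -0.2681 -0.6816]  nu=[-3.5689, -1.6117]  x^+=[5.0908, 4.8439]  P^+=[0.3503 0.1466; 0.1466 0.6871]

H_jac[0,0] = -0.5594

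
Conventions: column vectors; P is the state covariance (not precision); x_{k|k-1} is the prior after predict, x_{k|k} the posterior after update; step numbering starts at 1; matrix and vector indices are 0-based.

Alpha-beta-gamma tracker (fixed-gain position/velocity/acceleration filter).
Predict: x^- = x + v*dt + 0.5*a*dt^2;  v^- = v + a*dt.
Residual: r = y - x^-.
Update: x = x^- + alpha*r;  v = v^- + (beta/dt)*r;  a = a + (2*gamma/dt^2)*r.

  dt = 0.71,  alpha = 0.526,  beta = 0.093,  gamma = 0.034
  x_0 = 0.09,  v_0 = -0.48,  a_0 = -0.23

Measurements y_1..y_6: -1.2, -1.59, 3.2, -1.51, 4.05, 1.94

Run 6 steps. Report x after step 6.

step 1: x_pred=-0.3088  r=-0.8912  x^+=-0.7776  v^+=-0.7600  a^+=-0.3502
step 2: x_pred=-1.4055  r=-0.1845  x^+=-1.5025  v^+=-1.0329  a^+=-0.3751
step 3: x_pred=-2.3304  r=5.5304  x^+=0.5786  v^+=-0.5748  a^+=0.3709
step 4: x_pred=0.2640  r=-1.7740  x^+=-0.6691  v^+=-0.5438  a^+=0.1316
step 5: x_pred=-1.0221  r=5.0721  x^+=1.6458  v^+=0.2140  a^+=0.8158
step 6: x_pred=2.0034  r=-0.0634  x^+=1.9700  v^+=0.7849  a^+=0.8072

x_post = 1.9700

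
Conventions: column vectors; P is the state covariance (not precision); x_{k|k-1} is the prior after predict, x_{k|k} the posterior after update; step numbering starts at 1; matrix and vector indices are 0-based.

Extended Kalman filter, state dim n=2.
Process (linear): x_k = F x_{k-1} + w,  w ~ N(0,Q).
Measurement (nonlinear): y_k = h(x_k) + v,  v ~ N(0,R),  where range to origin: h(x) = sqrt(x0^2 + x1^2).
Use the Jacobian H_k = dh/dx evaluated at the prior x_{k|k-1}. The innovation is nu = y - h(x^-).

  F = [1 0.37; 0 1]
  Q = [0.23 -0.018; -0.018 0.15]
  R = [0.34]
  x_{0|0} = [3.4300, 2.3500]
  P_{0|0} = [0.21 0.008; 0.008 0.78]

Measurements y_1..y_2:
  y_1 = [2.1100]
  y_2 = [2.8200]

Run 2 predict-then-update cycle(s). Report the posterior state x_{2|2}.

x_post = [2.9180, 0.6340]

step 1: x^-=[4.2995, 2.3500]  P^-=[0.5527 0.2786; 0.2786 0.9300]  H_jac=[0.8775 0.4796]  S=[1.2140]  K=[0.5096; 0.5688]  nu=[-2.7898]  x^+=[2.8779, 0.7632]  P^+=[0.2375 -0.0733; -0.0733 0.5372]
step 2: x^-=[3.1603, 0.7632]  P^-=[0.4868 0.1075; 0.1075 0.6872]  H_jac=[0.9721 0.2347]  S=[0.8869]  K=[0.5620; 0.2997]  nu=[-0.4311]  x^+=[2.9180, 0.6340]  P^+=[0.2067 -0.0419; -0.0419 0.6076]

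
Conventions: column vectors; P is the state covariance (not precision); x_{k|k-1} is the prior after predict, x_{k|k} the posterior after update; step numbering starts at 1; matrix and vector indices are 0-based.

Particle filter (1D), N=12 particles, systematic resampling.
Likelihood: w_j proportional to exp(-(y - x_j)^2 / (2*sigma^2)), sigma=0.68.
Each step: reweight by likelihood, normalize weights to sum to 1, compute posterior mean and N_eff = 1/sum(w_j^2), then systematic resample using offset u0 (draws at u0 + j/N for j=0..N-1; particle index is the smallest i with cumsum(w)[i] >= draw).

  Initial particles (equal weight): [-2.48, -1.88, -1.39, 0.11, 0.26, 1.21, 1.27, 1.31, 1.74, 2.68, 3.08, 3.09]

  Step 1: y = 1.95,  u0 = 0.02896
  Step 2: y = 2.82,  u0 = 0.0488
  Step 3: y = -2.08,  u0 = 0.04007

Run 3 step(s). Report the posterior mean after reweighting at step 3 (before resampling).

step 1: w=[0.0000, 0.0000, 0.0000, 0.0066, 0.0117, 0.1424, 0.1561, 0.1653, 0.2454, 0.1447, 0.0647, 0.0631]  mean=1.7999  Neff=6.1937  idx=[5, 5, 6, 6, 7, 7, 8, 8, 8, 9, 9, 11]
step 2: w=[0.0145, 0.0145, 0.0178, 0.0178, 0.0204, 0.0204, 0.0679, 0.0679, 0.0679, 0.2347, 0.2347, 0.2215]  mean=2.4305  Neff=5.7171  idx=[3, 6, 7, 8, 9, 9, 10, 10, 10, 11, 11, 11]
step 3: w=[0.9272, 0.0242, 0.0242, 0.0242, 0.0000, 0.0000, 0.0000, 0.0000, 0.0000, 0.0000, 0.0000, 0.0000]  mean=1.3042  Neff=1.1607  idx=[0, 0, 0, 0, 0, 0, 0, 0, 0, 0, 0, 2]

post_mean = 1.3042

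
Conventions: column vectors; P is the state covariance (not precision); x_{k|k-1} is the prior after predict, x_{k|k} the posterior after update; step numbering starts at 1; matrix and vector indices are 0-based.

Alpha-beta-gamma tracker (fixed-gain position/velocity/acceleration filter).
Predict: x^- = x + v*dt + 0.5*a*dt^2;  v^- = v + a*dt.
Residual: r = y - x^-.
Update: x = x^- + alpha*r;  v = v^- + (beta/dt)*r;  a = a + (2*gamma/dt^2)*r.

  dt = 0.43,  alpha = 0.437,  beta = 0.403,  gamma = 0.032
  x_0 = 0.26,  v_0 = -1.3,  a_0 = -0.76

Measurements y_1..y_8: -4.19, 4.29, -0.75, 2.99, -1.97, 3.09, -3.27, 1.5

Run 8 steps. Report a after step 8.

step 1: x_pred=-0.3693  r=-3.8207  x^+=-2.0389  v^+=-5.2076  a^+=-2.0825
step 2: x_pred=-4.4707  r=8.7607  x^+=-0.6423  v^+=2.1075  a^+=0.9499
step 3: x_pred=0.3518  r=-1.1018  x^+=-0.1297  v^+=1.4834  a^+=0.5685
step 4: x_pred=0.5607  r=2.4293  x^+=1.6223  v^+=4.0046  a^+=1.4094
step 5: x_pred=3.4746  r=-5.4446  x^+=1.0953  v^+=-0.4921  a^+=-0.4752
step 6: x_pred=0.8398  r=2.2502  x^+=1.8231  v^+=1.4125  a^+=0.3037
step 7: x_pred=2.4586  r=-5.7286  x^+=-0.0448  v^+=-3.8258  a^+=-1.6792
step 8: x_pred=-1.8451  r=3.3451  x^+=-0.3833  v^+=-1.4127  a^+=-0.5213

a_post = -0.5213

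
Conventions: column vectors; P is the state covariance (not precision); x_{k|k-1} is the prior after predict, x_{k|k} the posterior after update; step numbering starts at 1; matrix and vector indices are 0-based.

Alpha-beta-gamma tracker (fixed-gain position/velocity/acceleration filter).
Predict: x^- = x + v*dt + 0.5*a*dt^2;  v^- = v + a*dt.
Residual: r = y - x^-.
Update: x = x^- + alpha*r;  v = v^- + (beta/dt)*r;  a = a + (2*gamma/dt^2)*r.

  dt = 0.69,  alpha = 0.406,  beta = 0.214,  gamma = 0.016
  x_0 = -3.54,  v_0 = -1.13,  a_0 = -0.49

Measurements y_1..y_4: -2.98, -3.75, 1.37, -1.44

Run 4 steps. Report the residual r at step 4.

resid = 0.4637

step 1: x_pred=-4.4363  r=1.4563  x^+=-3.8451  v^+=-1.0164  a^+=-0.3921
step 2: x_pred=-4.6397  r=0.8897  x^+=-4.2785  v^+=-1.0110  a^+=-0.3323
step 3: x_pred=-5.0552  r=6.4252  x^+=-2.4466  v^+=0.7524  a^+=0.0995
step 4: x_pred=-1.9037  r=0.4637  x^+=-1.7154  v^+=0.9649  a^+=0.1307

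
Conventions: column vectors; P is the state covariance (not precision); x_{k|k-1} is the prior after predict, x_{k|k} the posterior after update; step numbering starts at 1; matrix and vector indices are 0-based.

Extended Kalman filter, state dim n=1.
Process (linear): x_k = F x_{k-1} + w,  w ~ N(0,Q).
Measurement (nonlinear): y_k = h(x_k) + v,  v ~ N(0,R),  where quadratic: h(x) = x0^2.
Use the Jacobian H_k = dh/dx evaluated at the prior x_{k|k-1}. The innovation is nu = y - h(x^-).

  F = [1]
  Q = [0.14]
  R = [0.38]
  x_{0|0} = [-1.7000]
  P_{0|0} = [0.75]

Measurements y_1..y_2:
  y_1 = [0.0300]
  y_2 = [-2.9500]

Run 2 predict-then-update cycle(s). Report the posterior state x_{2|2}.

step 1: x^-=[-1.7000]  P^-=[0.8900]  H_jac=[-3.4000]  S=[10.6684]  K=[-0.2836]  nu=[-2.8600]  x^+=[-0.8888]  P^+=[0.0317]
step 2: x^-=[-0.8888]  P^-=[0.1717]  H_jac=[-1.7776]  S=[0.9225]  K=[-0.3308]  nu=[-3.7399]  x^+=[0.3485]  P^+=[0.0707]

x_post = [0.3485]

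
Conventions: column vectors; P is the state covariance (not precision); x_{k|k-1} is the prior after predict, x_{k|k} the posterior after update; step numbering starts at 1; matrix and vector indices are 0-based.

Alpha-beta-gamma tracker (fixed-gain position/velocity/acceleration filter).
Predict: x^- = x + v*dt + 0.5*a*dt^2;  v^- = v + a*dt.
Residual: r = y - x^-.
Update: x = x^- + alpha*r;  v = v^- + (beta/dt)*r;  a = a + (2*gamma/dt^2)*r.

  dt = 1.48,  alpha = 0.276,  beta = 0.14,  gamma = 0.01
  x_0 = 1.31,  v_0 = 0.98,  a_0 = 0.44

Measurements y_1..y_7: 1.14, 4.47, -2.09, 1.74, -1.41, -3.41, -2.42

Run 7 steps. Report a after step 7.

step 1: x_pred=3.2423  r=-2.1023  x^+=2.6621  v^+=1.4323  a^+=0.4208
step 2: x_pred=5.2428  r=-0.7728  x^+=5.0295  v^+=1.9820  a^+=0.4137
step 3: x_pred=8.4160  r=-10.5060  x^+=5.5164  v^+=1.6006  a^+=0.3178
step 4: x_pred=8.2333  r=-6.4933  x^+=6.4411  v^+=1.4567  a^+=0.2585
step 5: x_pred=8.8802  r=-10.2902  x^+=6.0401  v^+=0.8659  a^+=0.1646
step 6: x_pred=7.5019  r=-10.9119  x^+=4.4902  v^+=0.0773  a^+=0.0649
step 7: x_pred=4.6758  r=-7.0958  x^+=2.7173  v^+=-0.4978  a^+=0.0002

a_post = 0.0002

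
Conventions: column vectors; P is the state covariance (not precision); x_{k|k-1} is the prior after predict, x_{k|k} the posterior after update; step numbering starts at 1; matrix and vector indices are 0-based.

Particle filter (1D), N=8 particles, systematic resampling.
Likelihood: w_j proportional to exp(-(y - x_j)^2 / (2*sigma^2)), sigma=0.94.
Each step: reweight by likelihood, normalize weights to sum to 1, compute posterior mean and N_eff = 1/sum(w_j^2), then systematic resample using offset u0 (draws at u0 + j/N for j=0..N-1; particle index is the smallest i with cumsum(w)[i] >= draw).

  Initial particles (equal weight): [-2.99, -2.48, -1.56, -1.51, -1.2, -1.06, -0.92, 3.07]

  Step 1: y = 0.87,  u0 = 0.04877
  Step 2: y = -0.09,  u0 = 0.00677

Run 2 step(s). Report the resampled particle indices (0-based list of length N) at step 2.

resampled_idx = [0, 1, 2, 3, 4, 4, 5, 6]

step 1: w=[0.0004, 0.0034, 0.0686, 0.0786, 0.1716, 0.2356, 0.3164, 0.1254]  mean=-0.5973  Neff=4.7244  idx=[2, 4, 4, 5, 5, 6, 6, 7]
step 2: w=[0.0770, 0.1303, 0.1303, 0.1536, 0.1536, 0.1772, 0.1772, 0.0009]  mean=-1.0816  Neff=6.6742  idx=[0, 1, 2, 3, 4, 4, 5, 6]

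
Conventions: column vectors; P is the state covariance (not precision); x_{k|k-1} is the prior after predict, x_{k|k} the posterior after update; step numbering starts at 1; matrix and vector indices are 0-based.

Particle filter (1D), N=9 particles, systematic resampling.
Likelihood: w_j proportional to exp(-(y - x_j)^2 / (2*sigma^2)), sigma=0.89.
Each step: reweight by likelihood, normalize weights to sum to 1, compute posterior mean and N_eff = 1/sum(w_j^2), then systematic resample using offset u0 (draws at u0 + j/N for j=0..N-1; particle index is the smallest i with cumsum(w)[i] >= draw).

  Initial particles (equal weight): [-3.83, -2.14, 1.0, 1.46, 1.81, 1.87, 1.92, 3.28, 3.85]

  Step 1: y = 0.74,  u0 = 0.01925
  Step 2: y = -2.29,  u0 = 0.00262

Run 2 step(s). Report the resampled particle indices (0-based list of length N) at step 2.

step 1: w=[0.0000, 0.0017, 0.3141, 0.2363, 0.1591, 0.1464, 0.1361, 0.0056, 0.0007]  mean=1.4995  Neff=4.5502  idx=[2, 2, 2, 3, 3, 4, 4, 5, 6]
step 2: w=[0.2999, 0.2999, 0.2999, 0.0388, 0.0388, 0.0069, 0.0069, 0.0050, 0.0038]  mean=1.0547  Neff=3.6630  idx=[0, 0, 0, 1, 1, 1, 2, 2, 2]

resampled_idx = [0, 0, 0, 1, 1, 1, 2, 2, 2]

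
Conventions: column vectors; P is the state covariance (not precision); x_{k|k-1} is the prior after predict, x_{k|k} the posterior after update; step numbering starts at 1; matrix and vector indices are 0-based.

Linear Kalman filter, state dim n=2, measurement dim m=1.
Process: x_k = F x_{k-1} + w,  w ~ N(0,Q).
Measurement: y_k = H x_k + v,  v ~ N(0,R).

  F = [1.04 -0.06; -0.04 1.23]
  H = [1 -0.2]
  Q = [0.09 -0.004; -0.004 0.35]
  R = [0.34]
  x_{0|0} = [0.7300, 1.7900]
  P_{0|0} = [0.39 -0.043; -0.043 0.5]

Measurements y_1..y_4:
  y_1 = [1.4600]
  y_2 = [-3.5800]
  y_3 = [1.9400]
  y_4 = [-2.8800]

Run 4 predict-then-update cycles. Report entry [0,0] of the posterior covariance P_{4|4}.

step 1: x^-=[0.6518, 2.1725]  P^-=[0.5190 -0.1122; -0.1122 1.1113]  S=[0.9483]  K=[0.5709; -0.3527]  nu=[1.2427]  x^+=[1.3613, 1.7342]  P^+=[0.2099 0.0787; 0.0787 0.9933]
step 2: x^-=[1.3117, 2.0786]  P^-=[0.3107 0.0149; 0.0149 1.8454]  S=[0.7186]  K=[0.4283; -0.4929]  nu=[-4.4760]  x^+=[-0.6053, 4.2848]  P^+=[0.1789 0.1666; 0.1666 1.6708]
step 3: x^-=[-0.8866, 5.2945]  P^-=[0.2688 0.0787; 0.0787 2.8617]  S=[0.6917]  K=[0.3658; -0.7136]  nu=[3.8855]  x^+=[0.5346, 2.5220]  P^+=[0.1762 0.2593; 0.2593 2.5094]
step 4: x^-=[0.4047, 3.0806]  P^-=[0.2573 0.1358; 0.1358 4.1213]  S=[0.7078]  K=[0.3251; -0.9727]  nu=[-2.6685]  x^+=[-0.4629, 5.6763]  P^+=[0.1825 0.3596; 0.3596 3.4516]

P_post[0,0] = 0.1825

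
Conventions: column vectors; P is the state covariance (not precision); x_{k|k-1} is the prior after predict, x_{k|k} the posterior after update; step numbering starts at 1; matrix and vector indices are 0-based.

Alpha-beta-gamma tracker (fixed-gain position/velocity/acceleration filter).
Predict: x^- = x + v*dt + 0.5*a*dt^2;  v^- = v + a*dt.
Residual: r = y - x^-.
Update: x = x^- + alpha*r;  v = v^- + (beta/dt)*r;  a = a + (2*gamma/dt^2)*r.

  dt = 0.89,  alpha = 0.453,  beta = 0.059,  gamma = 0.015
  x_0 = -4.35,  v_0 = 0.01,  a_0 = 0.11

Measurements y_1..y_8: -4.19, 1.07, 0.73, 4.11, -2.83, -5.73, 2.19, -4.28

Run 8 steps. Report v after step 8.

v_post = 0.9803

step 1: x_pred=-4.2975  r=0.1075  x^+=-4.2488  v^+=0.1150  a^+=0.1141
step 2: x_pred=-4.1013  r=5.1713  x^+=-1.7587  v^+=0.5594  a^+=0.3099
step 3: x_pred=-1.1381  r=1.8681  x^+=-0.2918  v^+=0.9590  a^+=0.3807
step 4: x_pred=0.7125  r=3.3975  x^+=2.2516  v^+=1.5231  a^+=0.5094
step 5: x_pred=3.8088  r=-6.6388  x^+=0.8014  v^+=1.5363  a^+=0.2579
step 6: x_pred=2.2709  r=-8.0009  x^+=-1.3535  v^+=1.2355  a^+=-0.0451
step 7: x_pred=-0.2718  r=2.4618  x^+=0.8434  v^+=1.3585  a^+=0.0481
step 8: x_pred=2.0715  r=-6.3515  x^+=-0.8057  v^+=0.9803  a^+=-0.1924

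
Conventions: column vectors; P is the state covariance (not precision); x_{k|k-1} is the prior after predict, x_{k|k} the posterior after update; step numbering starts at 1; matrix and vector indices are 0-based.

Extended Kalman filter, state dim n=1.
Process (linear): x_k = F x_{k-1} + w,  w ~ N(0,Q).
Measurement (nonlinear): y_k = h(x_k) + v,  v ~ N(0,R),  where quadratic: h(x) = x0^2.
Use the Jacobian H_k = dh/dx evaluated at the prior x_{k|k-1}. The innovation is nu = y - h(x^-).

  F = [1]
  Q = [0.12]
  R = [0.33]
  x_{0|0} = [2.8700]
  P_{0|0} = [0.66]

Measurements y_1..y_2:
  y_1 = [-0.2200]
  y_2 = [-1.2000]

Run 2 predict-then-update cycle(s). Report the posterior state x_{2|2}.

x_post = [0.5562]

step 1: x^-=[2.8700]  P^-=[0.7800]  H_jac=[5.7400]  S=[26.0291]  K=[0.1720]  nu=[-8.4569]  x^+=[1.4154]  P^+=[0.0099]
step 2: x^-=[1.4154]  P^-=[0.1299]  H_jac=[2.8307]  S=[1.3708]  K=[0.2682]  nu=[-3.2032]  x^+=[0.5562]  P^+=[0.0313]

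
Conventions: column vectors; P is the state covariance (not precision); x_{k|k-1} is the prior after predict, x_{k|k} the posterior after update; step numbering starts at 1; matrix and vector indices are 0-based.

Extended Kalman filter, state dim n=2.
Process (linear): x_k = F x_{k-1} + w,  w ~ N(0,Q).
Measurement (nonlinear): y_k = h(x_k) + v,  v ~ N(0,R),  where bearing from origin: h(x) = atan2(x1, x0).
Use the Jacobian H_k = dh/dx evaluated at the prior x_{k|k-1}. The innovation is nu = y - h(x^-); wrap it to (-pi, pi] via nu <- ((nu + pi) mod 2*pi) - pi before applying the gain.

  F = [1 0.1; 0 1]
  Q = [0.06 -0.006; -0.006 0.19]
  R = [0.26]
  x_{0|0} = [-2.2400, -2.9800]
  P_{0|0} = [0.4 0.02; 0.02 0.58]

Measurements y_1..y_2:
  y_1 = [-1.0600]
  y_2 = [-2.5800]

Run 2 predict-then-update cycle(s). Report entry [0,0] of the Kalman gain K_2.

K[0,0] = 0.2674

step 1: x^-=[-2.5380, -2.9800]  P^-=[0.4698 0.0720; 0.0720 0.7700]  H_jac=[0.1945 -0.1656]  S=[0.2943]  K=[0.2700; -0.3859]  nu=[1.2163]  x^+=[-2.2096, -3.4493]  P^+=[0.4484 0.1027; 0.1027 0.7262]
step 2: x^-=[-2.5546, -3.4493]  P^-=[0.5361 0.1693; 0.1693 0.9162]  H_jac=[0.1872 -0.1387]  S=[0.2876]  K=[0.2674; -0.3315]  nu=[-0.3717]  x^+=[-2.6540, -3.3261]  P^+=[0.5156 0.1948; 0.1948 0.8846]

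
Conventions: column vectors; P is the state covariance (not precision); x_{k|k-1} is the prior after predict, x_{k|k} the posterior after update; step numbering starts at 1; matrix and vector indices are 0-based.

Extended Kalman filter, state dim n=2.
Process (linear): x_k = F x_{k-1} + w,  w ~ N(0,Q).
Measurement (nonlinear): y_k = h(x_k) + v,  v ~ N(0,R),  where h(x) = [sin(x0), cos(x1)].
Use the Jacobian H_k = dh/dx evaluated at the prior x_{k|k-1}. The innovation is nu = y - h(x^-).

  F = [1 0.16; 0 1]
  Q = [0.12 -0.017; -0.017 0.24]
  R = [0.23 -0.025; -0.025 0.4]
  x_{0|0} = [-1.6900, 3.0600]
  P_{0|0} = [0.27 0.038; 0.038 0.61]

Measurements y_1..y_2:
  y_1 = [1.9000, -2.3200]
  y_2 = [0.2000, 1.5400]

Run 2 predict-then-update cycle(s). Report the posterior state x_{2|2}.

x_post = [0.7287, 5.4134]

step 1: x^-=[-1.2004, 3.0600]  P^-=[0.4178 0.1186; 0.1186 0.8500]  H_jac=[0.3620 0.0000; 0.0000 -0.0815]  S=[0.2847 -0.0285; -0.0285 0.4056]  K=[0.5325 0.0136; 0.1346 -0.1613]  nu=[2.8322, -1.3233]  x^+=[0.2897, 3.6548]  P^+=[0.3374 0.0967; 0.0967 0.8330]
step 2: x^-=[0.8744, 3.6548]  P^-=[0.5096 0.2130; 0.2130 1.0730]  H_jac=[0.6414 0.0000; 0.0000 0.4909]  S=[0.4397 0.0421; 0.0421 0.6586]  K=[0.7328 0.1119; 0.2356 0.7848]  nu=[-0.5672, 2.4112]  x^+=[0.7287, 5.4134]  P^+=[0.2584 0.0539; 0.0539 0.6274]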